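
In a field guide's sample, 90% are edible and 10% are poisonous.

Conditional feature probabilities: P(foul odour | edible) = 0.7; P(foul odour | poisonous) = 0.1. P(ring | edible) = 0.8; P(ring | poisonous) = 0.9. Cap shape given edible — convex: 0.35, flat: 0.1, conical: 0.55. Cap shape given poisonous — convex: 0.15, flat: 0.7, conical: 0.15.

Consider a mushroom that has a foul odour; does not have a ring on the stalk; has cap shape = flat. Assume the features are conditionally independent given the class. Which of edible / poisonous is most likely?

edible

edible: 0.9 × 0.7 × (1−0.8) × 0.1 = 0.0126
poisonous: 0.1 × 0.1 × (1−0.9) × 0.7 = 0.0007
Highest score → edible.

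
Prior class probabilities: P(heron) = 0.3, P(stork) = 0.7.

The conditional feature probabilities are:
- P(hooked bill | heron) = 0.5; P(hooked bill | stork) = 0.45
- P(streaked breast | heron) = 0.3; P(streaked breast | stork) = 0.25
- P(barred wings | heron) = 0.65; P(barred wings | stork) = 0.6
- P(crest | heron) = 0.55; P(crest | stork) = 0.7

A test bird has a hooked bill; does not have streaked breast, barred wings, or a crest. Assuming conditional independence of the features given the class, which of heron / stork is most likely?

heron: 0.3 × 0.5 × (1−0.3) × (1−0.65) × (1−0.55) = 0.0165375
stork: 0.7 × 0.45 × (1−0.25) × (1−0.6) × (1−0.7) = 0.02835
Highest score → stork.

stork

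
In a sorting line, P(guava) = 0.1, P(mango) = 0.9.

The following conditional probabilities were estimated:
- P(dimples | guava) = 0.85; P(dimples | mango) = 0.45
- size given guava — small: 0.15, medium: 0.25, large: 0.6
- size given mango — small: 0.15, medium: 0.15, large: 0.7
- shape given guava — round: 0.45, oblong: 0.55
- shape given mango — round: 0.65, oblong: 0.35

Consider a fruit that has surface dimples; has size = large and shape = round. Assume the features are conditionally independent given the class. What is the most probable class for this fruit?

mango

guava: 0.1 × 0.85 × 0.6 × 0.45 = 0.02295
mango: 0.9 × 0.45 × 0.7 × 0.65 = 0.184275
Highest score → mango.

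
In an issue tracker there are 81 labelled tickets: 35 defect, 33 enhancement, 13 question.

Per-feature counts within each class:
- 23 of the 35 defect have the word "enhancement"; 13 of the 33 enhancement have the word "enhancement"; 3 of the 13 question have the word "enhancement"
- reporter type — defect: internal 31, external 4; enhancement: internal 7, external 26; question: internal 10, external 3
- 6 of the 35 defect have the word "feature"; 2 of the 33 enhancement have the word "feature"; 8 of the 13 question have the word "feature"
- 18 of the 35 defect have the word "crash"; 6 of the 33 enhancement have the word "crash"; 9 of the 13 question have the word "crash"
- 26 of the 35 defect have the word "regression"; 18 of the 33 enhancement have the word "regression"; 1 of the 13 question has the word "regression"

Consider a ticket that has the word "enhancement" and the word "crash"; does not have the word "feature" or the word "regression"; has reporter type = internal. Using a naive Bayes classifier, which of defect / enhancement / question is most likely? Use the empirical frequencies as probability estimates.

defect

defect: (35/81) × (23/35) × (31/35) × (29/35) × (18/35) × (9/35) ≈ 0.0275579
enhancement: (33/81) × (13/33) × (7/33) × (31/33) × (6/33) × (15/33) ≈ 0.00264305
question: (13/81) × (3/13) × (10/13) × (5/13) × (9/13) × (12/13) ≈ 0.00700256
Highest score → defect.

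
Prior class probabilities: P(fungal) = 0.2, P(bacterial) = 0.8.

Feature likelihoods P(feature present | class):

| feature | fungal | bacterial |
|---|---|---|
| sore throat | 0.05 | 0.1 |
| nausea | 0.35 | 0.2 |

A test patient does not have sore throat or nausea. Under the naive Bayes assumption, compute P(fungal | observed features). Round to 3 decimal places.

fungal: 0.2 × (1−0.05) × (1−0.35) = 0.1235
bacterial: 0.8 × (1−0.1) × (1−0.2) = 0.576
P(fungal | x) = 0.1235 / 0.6995 ≈ 0.177

0.177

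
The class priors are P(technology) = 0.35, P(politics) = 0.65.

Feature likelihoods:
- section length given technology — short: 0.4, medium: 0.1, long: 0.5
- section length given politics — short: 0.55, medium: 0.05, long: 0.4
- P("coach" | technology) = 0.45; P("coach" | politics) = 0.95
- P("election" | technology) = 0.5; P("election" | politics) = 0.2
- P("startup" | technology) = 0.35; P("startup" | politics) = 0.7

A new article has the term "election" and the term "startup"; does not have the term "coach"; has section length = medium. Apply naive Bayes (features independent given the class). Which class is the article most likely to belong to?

technology

technology: 0.35 × 0.1 × (1−0.45) × 0.5 × 0.35 = 0.00336875
politics: 0.65 × 0.05 × (1−0.95) × 0.2 × 0.7 = 0.0002275
Highest score → technology.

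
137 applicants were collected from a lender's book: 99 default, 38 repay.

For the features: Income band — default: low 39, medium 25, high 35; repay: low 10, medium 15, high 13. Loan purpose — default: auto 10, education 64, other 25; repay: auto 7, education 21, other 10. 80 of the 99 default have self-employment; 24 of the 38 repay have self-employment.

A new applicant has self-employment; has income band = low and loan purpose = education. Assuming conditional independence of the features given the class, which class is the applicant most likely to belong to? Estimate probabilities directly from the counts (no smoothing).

default: (99/137) × (39/99) × (64/99) × (80/99) ≈ 0.148711
repay: (38/137) × (10/38) × (21/38) × (24/38) ≈ 0.0254767
Highest score → default.

default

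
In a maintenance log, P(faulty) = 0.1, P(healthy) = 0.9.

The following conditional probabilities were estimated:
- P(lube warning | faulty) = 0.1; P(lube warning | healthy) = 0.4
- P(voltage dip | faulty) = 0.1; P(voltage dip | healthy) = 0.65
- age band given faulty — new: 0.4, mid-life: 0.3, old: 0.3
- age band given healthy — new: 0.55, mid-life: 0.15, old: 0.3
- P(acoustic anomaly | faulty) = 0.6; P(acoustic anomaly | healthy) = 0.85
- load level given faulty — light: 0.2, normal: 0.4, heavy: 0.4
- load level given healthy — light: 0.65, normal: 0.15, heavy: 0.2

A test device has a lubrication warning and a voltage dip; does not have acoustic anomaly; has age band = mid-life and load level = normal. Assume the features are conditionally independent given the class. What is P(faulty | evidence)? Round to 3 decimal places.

faulty: 0.1 × 0.1 × 0.1 × 0.3 × (1−0.6) × 0.4 = 0.000048
healthy: 0.9 × 0.4 × 0.65 × 0.15 × (1−0.85) × 0.15 = 0.00078975
P(faulty | x) = 0.000048 / 0.00083775 ≈ 0.057

0.057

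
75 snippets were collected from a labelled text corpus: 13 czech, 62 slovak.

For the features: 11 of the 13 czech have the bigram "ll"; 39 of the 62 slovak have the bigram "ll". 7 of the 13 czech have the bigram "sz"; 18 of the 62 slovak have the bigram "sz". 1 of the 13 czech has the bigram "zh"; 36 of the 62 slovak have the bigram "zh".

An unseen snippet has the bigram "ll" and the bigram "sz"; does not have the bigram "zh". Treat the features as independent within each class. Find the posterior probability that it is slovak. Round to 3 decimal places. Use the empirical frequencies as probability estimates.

0.465

czech: (13/75) × (11/13) × (7/13) × (12/13) ≈ 0.0728994
slovak: (62/75) × (39/62) × (18/62) × (26/62) ≈ 0.0633091
P(slovak | x) = 0.0633091 / 0.1362085 ≈ 0.465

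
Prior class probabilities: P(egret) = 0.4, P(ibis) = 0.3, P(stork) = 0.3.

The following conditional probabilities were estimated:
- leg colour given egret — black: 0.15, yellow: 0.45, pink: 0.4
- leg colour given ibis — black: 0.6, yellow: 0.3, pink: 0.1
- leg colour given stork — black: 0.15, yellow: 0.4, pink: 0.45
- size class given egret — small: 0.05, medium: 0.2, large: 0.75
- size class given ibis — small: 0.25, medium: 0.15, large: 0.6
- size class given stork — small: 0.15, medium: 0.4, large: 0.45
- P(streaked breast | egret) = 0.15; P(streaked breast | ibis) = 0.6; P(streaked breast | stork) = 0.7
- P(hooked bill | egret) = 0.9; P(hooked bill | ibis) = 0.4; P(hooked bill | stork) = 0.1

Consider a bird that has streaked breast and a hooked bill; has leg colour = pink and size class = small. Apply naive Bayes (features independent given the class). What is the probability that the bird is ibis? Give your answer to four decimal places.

0.4188

egret: 0.4 × 0.4 × 0.05 × 0.15 × 0.9 = 0.00108
ibis: 0.3 × 0.1 × 0.25 × 0.6 × 0.4 = 0.0018
stork: 0.3 × 0.45 × 0.15 × 0.7 × 0.1 = 0.0014175
P(ibis | x) = 0.0018 / 0.0042975 ≈ 0.4188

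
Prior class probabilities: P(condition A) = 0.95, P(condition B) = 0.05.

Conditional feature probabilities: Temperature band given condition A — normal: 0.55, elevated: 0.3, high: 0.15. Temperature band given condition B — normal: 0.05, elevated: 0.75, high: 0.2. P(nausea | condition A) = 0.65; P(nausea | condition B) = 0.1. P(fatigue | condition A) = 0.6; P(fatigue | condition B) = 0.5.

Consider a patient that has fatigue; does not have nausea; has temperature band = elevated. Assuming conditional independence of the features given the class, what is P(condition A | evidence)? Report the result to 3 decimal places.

0.780

condition A: 0.95 × 0.3 × (1−0.65) × 0.6 = 0.05985
condition B: 0.05 × 0.75 × (1−0.1) × 0.5 = 0.016875
P(condition A | x) = 0.05985 / 0.076725 ≈ 0.780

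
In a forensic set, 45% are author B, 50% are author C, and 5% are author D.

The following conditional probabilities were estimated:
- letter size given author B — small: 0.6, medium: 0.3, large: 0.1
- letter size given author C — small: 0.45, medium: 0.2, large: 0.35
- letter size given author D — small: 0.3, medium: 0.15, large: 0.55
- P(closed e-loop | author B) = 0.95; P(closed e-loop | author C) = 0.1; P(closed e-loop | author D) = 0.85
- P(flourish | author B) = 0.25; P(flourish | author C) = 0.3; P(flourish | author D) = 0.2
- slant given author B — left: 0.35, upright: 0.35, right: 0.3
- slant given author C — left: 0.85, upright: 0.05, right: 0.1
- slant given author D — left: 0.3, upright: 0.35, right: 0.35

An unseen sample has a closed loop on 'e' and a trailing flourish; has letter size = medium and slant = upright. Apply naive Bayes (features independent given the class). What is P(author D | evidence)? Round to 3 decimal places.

author B: 0.45 × 0.3 × 0.95 × 0.25 × 0.35 = 0.011221875
author C: 0.5 × 0.2 × 0.1 × 0.3 × 0.05 = 0.00015
author D: 0.05 × 0.15 × 0.85 × 0.2 × 0.35 = 0.00044625
P(author D | x) = 0.00044625 / 0.011818125 ≈ 0.038

0.038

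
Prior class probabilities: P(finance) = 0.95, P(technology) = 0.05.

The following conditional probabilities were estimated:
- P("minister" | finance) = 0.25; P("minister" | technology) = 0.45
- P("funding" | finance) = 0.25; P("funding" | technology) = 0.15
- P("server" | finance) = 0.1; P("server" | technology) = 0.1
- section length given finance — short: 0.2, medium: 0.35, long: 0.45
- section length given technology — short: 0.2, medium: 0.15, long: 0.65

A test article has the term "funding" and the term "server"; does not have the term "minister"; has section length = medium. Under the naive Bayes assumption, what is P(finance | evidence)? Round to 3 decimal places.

0.990

finance: 0.95 × (1−0.25) × 0.25 × 0.1 × 0.35 = 0.006234375
technology: 0.05 × (1−0.45) × 0.15 × 0.1 × 0.15 = 0.000061875
P(finance | x) = 0.006234375 / 0.00629625 ≈ 0.990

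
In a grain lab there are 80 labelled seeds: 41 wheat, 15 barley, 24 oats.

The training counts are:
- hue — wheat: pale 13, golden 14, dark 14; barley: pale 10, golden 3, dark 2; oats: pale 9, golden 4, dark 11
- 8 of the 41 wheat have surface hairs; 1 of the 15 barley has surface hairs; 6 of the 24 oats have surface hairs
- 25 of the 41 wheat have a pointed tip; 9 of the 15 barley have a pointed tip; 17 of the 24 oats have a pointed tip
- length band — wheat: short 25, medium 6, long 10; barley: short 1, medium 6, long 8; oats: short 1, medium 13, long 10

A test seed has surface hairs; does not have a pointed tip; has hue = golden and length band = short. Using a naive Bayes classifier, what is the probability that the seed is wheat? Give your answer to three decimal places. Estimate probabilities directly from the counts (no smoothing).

wheat: (41/80) × (14/41) × (8/41) × (16/41) × (25/41) ≈ 0.00812524
barley: (15/80) × (3/15) × (1/15) × (6/15) × (1/15) ≈ 0.0000666667
oats: (24/80) × (4/24) × (6/24) × (7/24) × (1/24) ≈ 0.00015191
P(wheat | x) = 0.00812524 / 0.0083438167 ≈ 0.974

0.974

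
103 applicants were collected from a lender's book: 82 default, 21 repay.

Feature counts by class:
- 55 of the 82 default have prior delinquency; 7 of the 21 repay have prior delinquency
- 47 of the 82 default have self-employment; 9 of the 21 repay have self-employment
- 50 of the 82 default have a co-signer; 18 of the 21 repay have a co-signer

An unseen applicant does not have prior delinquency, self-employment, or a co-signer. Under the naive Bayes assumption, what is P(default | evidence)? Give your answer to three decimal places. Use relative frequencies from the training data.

default: (82/103) × (27/82) × (35/82) × (32/82) ≈ 0.0436633
repay: (21/103) × (14/21) × (12/21) × (3/21) ≈ 0.0110957
P(default | x) = 0.0436633 / 0.054759 ≈ 0.797

0.797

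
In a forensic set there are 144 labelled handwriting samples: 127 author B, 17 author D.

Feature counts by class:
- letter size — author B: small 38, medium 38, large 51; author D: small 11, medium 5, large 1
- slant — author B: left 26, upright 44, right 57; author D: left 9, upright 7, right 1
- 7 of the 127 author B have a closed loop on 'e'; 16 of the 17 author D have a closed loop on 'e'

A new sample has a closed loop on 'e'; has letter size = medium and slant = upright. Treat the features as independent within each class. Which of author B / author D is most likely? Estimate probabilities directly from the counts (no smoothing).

author B: (127/144) × (38/127) × (44/127) × (7/127) ≈ 0.00503923
author D: (17/144) × (5/17) × (7/17) × (16/17) ≈ 0.0134564
Highest score → author D.

author D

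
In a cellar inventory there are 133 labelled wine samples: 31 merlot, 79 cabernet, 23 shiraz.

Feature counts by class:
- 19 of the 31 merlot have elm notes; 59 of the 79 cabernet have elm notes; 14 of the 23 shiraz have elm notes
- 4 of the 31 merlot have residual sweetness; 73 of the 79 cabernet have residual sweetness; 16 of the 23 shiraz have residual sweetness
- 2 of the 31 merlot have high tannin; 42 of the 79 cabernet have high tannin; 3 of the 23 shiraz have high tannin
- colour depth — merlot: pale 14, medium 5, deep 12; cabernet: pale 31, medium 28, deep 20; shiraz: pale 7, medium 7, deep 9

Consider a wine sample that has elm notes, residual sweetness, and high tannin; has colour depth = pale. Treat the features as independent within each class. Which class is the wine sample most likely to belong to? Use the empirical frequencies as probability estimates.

merlot: (31/133) × (19/31) × (4/31) × (2/31) × (14/31) ≈ 0.000537075
cabernet: (79/133) × (59/79) × (73/79) × (42/79) × (31/79) ≈ 0.0855171
shiraz: (23/133) × (14/23) × (16/23) × (3/23) × (7/23) ≈ 0.00290691
Highest score → cabernet.

cabernet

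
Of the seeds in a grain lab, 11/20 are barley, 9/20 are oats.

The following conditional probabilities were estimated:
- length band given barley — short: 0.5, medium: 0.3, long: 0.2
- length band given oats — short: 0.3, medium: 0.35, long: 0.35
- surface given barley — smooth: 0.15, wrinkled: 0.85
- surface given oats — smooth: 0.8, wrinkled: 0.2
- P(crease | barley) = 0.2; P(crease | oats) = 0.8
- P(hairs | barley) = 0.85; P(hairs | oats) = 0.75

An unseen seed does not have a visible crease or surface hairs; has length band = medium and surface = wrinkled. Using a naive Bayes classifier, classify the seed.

barley

barley: 0.55 × 0.3 × 0.85 × (1−0.2) × (1−0.85) = 0.01683
oats: 0.45 × 0.35 × 0.2 × (1−0.8) × (1−0.75) = 0.001575
Highest score → barley.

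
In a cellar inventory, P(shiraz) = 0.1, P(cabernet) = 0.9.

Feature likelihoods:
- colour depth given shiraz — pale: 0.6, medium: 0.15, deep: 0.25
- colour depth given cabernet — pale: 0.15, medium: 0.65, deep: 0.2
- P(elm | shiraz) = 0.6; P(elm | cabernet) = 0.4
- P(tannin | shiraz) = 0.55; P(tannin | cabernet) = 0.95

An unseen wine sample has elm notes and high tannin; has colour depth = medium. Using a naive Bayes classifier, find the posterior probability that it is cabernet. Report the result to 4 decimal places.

shiraz: 0.1 × 0.15 × 0.6 × 0.55 = 0.00495
cabernet: 0.9 × 0.65 × 0.4 × 0.95 = 0.2223
P(cabernet | x) = 0.2223 / 0.22725 ≈ 0.9782

0.9782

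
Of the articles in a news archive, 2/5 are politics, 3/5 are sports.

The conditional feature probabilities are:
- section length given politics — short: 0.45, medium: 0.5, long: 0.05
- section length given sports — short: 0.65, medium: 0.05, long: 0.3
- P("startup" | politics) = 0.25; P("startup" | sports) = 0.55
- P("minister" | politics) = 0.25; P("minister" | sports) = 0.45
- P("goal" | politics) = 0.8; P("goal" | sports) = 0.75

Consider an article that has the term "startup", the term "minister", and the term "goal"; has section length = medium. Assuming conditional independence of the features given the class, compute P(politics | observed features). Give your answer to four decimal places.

0.6423

politics: 0.4 × 0.5 × 0.25 × 0.25 × 0.8 = 0.01
sports: 0.6 × 0.05 × 0.55 × 0.45 × 0.75 = 0.00556875
P(politics | x) = 0.01 / 0.01556875 ≈ 0.6423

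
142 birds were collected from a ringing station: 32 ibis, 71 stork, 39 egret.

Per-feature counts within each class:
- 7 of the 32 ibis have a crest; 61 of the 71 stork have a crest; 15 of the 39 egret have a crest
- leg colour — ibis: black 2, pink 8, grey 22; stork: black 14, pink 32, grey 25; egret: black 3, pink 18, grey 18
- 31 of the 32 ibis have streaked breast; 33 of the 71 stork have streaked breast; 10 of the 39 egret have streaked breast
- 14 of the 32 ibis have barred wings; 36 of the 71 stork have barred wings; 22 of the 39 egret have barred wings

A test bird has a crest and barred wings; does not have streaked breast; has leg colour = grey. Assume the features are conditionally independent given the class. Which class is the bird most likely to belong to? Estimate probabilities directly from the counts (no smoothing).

ibis: (32/142) × (7/32) × (22/32) × (1/32) × (14/32) ≈ 0.000463351
stork: (71/142) × (61/71) × (25/71) × (38/71) × (36/71) ≈ 0.0410481
egret: (39/142) × (15/39) × (18/39) × (29/39) × (22/39) ≈ 0.0204504
Highest score → stork.

stork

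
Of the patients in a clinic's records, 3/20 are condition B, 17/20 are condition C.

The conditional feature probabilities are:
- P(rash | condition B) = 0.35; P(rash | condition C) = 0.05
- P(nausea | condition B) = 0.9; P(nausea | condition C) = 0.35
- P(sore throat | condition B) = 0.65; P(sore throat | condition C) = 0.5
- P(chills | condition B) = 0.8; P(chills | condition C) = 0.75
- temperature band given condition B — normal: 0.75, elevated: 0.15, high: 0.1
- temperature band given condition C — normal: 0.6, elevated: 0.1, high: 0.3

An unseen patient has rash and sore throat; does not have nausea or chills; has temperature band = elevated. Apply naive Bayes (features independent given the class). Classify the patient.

condition B: 0.15 × 0.35 × (1−0.9) × 0.65 × (1−0.8) × 0.15 = 0.000102375
condition C: 0.85 × 0.05 × (1−0.35) × 0.5 × (1−0.75) × 0.1 = 0.0003453125
Highest score → condition C.

condition C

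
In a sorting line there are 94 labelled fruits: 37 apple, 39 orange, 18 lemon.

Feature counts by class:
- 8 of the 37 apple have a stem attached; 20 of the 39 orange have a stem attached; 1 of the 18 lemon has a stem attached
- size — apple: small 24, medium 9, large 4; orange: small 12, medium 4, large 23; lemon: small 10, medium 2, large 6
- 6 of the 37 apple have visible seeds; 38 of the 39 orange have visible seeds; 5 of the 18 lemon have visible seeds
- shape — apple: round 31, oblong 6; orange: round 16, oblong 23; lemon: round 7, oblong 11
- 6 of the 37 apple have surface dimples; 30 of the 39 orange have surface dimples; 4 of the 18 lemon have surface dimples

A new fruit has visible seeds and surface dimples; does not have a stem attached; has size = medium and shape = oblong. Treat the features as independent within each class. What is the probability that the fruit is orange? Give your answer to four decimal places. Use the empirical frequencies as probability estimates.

0.8947

apple: (37/94) × (29/37) × (9/37) × (6/37) × (6/37) × (6/37) ≈ 0.000320007
orange: (39/94) × (19/39) × (4/39) × (38/39) × (23/39) × (30/39) ≈ 0.00916347
lemon: (18/94) × (17/18) × (2/18) × (5/18) × (11/18) × (4/18) ≈ 0.000758025
P(orange | x) = 0.00916347 / 0.010241502 ≈ 0.8947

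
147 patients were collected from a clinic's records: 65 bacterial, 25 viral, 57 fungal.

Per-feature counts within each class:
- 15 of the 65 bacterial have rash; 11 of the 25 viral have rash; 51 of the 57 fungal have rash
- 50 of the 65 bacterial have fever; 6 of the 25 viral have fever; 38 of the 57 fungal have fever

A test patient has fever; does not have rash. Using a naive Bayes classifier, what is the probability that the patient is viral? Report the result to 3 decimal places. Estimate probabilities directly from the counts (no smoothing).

bacterial: (65/147) × (50/65) × (50/65) ≈ 0.261643
viral: (25/147) × (14/25) × (6/25) ≈ 0.0228571
fungal: (57/147) × (6/57) × (38/57) ≈ 0.0272109
P(viral | x) = 0.0228571 / 0.311711 ≈ 0.073

0.073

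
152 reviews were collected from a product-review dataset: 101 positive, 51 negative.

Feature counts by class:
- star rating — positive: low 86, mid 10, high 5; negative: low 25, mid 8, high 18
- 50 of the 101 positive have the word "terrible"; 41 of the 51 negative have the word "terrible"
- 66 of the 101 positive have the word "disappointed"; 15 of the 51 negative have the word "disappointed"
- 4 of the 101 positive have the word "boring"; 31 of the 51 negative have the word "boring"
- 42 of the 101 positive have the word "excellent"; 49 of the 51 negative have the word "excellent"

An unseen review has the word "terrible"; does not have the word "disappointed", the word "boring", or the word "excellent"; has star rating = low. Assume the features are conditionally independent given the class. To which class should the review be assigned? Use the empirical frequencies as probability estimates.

positive

positive: (101/152) × (86/101) × (50/101) × (35/101) × (97/101) × (59/101) ≈ 0.0544542
negative: (51/152) × (25/51) × (41/51) × (36/51) × (20/51) × (2/51) ≈ 0.00143536
Highest score → positive.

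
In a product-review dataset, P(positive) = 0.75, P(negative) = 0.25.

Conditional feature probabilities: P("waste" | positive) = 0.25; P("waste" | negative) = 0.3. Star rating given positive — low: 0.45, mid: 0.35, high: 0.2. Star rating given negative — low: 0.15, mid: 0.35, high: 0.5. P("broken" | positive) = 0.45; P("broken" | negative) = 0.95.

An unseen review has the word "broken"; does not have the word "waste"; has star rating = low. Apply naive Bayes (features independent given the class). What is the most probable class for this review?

positive: 0.75 × (1−0.25) × 0.45 × 0.45 = 0.11390625
negative: 0.25 × (1−0.3) × 0.15 × 0.95 = 0.0249375
Highest score → positive.

positive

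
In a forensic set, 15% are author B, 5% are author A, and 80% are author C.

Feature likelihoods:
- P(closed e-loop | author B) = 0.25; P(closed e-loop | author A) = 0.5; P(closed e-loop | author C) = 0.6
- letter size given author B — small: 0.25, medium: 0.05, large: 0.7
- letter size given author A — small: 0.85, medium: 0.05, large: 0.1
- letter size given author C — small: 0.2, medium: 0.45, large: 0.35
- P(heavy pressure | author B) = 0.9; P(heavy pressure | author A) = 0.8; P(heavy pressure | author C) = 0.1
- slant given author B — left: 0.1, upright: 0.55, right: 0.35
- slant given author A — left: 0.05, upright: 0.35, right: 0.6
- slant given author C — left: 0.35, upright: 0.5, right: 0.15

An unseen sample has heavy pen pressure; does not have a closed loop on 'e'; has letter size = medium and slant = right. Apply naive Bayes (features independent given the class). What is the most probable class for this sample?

author C

author B: 0.15 × (1−0.25) × 0.05 × 0.9 × 0.35 = 0.001771875
author A: 0.05 × (1−0.5) × 0.05 × 0.8 × 0.6 = 0.0006
author C: 0.8 × (1−0.6) × 0.45 × 0.1 × 0.15 = 0.00216
Highest score → author C.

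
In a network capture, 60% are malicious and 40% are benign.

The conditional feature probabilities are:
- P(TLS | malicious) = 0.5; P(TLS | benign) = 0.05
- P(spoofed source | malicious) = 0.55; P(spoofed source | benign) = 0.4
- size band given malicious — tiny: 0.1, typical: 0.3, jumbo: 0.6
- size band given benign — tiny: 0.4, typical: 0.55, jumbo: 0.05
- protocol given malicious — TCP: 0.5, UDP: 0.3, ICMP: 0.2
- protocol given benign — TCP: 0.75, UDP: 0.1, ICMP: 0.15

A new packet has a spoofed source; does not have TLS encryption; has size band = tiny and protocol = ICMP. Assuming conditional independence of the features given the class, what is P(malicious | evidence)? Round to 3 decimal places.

malicious: 0.6 × (1−0.5) × 0.55 × 0.1 × 0.2 = 0.0033
benign: 0.4 × (1−0.05) × 0.4 × 0.4 × 0.15 = 0.00912
P(malicious | x) = 0.0033 / 0.01242 ≈ 0.266

0.266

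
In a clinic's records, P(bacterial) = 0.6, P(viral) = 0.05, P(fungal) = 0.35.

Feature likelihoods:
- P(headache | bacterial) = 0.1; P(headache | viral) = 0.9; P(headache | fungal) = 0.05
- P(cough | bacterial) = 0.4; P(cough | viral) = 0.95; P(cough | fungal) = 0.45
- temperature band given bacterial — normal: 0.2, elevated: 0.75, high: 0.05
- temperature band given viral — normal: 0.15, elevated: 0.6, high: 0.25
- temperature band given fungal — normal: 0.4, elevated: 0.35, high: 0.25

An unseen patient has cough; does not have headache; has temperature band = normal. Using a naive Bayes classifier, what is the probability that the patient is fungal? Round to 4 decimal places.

bacterial: 0.6 × (1−0.1) × 0.4 × 0.2 = 0.0432
viral: 0.05 × (1−0.9) × 0.95 × 0.15 = 0.0007125
fungal: 0.35 × (1−0.05) × 0.45 × 0.4 = 0.05985
P(fungal | x) = 0.05985 / 0.1037625 ≈ 0.5768

0.5768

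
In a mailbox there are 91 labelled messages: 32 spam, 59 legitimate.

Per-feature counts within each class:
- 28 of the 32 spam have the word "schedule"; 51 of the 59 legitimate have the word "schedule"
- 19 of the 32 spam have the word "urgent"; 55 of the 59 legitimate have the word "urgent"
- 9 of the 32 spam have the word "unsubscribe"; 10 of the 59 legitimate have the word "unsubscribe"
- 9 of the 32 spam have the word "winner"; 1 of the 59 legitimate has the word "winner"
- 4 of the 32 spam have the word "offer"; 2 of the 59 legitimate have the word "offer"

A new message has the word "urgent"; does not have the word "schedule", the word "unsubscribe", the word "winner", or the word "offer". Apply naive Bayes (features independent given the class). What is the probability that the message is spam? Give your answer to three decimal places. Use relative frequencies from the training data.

spam: (32/91) × (4/32) × (19/32) × (23/32) × (23/32) × (28/32) ≈ 0.0117974
legitimate: (59/91) × (8/59) × (55/59) × (49/59) × (58/59) × (57/59) ≈ 0.0646401
P(spam | x) = 0.0117974 / 0.0764375 ≈ 0.154

0.154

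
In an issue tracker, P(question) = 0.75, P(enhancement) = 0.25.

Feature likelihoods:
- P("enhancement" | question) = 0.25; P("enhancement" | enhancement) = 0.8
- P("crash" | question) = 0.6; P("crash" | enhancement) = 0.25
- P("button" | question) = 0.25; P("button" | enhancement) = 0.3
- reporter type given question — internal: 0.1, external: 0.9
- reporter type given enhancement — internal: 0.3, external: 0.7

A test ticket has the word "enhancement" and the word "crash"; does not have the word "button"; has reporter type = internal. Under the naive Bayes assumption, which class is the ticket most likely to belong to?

enhancement

question: 0.75 × 0.25 × 0.6 × (1−0.25) × 0.1 = 0.0084375
enhancement: 0.25 × 0.8 × 0.25 × (1−0.3) × 0.3 = 0.0105
Highest score → enhancement.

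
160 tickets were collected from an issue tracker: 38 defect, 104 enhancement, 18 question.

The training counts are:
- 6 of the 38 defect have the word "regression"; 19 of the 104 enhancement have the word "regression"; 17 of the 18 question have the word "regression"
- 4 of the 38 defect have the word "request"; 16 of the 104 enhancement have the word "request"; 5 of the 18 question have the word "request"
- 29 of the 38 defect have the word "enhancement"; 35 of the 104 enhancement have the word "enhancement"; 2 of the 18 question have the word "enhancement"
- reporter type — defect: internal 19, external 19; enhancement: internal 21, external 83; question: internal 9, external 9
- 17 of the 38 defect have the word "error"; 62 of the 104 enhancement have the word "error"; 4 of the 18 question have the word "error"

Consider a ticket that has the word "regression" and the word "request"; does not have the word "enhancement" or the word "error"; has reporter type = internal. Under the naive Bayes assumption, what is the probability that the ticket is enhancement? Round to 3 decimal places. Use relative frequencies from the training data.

0.086

defect: (38/160) × (6/38) × (4/38) × (9/38) × (19/38) × (21/38) ≈ 0.000258328
enhancement: (104/160) × (19/104) × (16/104) × (69/104) × (21/104) × (42/104) ≈ 0.000988412
question: (18/160) × (17/18) × (5/18) × (16/18) × (9/18) × (14/18) ≈ 0.0102023
P(enhancement | x) = 0.000988412 / 0.01144904 ≈ 0.086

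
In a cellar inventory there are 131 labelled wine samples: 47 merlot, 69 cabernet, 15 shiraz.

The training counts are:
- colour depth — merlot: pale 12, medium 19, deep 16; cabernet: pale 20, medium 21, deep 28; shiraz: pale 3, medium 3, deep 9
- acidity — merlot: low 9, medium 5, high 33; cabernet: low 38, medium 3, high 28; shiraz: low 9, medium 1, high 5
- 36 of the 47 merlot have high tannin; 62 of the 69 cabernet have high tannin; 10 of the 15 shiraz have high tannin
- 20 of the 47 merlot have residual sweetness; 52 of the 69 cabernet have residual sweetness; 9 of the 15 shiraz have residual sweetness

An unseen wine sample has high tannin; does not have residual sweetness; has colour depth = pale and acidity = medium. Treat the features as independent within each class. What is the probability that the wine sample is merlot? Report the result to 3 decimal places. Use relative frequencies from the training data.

0.696

merlot: (47/131) × (12/47) × (5/47) × (36/47) × (27/47) ≈ 0.00428798
cabernet: (69/131) × (20/69) × (3/69) × (62/69) × (17/69) ≈ 0.00146951
shiraz: (15/131) × (3/15) × (1/15) × (10/15) × (6/15) ≈ 0.000407125
P(merlot | x) = 0.00428798 / 0.006164615 ≈ 0.696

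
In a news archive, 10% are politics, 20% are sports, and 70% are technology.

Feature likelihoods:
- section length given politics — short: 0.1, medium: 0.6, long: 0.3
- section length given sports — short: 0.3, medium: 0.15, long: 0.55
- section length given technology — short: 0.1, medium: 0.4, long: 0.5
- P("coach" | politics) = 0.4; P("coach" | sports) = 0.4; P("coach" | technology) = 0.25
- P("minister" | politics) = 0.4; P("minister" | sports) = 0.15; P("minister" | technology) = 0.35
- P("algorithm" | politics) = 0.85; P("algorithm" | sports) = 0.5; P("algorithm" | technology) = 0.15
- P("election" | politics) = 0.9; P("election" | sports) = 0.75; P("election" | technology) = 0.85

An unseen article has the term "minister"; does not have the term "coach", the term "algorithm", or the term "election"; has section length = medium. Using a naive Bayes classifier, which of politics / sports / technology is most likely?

technology

politics: 0.1 × 0.6 × (1−0.4) × 0.4 × (1−0.85) × (1−0.9) = 0.000216
sports: 0.2 × 0.15 × (1−0.4) × 0.15 × (1−0.5) × (1−0.75) = 0.0003375
technology: 0.7 × 0.4 × (1−0.25) × 0.35 × (1−0.15) × (1−0.85) = 0.00937125
Highest score → technology.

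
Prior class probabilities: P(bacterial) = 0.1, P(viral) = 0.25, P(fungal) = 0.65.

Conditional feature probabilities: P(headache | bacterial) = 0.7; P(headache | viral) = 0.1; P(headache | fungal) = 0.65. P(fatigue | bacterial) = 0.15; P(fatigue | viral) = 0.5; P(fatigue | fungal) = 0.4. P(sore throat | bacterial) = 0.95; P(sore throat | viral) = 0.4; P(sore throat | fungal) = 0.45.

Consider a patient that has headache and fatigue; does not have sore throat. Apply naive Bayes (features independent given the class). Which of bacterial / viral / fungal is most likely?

fungal

bacterial: 0.1 × 0.7 × 0.15 × (1−0.95) = 0.000525
viral: 0.25 × 0.1 × 0.5 × (1−0.4) = 0.0075
fungal: 0.65 × 0.65 × 0.4 × (1−0.45) = 0.09295
Highest score → fungal.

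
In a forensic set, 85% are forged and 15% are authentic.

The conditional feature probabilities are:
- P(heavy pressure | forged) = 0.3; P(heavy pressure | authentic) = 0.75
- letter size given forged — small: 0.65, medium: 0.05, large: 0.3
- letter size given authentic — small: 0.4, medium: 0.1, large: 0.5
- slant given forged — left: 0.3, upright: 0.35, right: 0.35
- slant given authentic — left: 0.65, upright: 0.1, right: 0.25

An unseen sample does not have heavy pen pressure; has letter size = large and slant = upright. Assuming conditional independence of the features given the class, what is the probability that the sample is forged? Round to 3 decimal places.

forged: 0.85 × (1−0.3) × 0.3 × 0.35 = 0.062475
authentic: 0.15 × (1−0.75) × 0.5 × 0.1 = 0.001875
P(forged | x) = 0.062475 / 0.06435 ≈ 0.971

0.971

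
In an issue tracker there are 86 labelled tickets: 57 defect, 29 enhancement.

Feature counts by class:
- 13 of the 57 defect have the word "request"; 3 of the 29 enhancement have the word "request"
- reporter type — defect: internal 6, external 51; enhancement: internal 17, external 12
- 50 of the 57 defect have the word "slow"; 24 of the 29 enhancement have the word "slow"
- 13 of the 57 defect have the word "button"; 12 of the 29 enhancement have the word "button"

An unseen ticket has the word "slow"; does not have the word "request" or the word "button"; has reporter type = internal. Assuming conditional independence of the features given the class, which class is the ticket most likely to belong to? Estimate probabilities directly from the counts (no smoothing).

enhancement

defect: (57/86) × (44/57) × (6/57) × (50/57) × (44/57) ≈ 0.0364673
enhancement: (29/86) × (26/29) × (17/29) × (24/29) × (17/29) ≈ 0.0859785
Highest score → enhancement.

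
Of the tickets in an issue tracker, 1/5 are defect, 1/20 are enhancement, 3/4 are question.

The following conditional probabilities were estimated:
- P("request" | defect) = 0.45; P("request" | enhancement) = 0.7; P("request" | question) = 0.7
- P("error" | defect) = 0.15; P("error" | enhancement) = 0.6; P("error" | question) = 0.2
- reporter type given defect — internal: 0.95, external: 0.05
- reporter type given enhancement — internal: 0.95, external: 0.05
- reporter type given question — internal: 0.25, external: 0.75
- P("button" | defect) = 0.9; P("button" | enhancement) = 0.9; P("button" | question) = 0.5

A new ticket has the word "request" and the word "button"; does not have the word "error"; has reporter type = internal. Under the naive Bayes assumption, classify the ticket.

defect

defect: 0.2 × 0.45 × (1−0.15) × 0.95 × 0.9 = 0.0654075
enhancement: 0.05 × 0.7 × (1−0.6) × 0.95 × 0.9 = 0.01197
question: 0.75 × 0.7 × (1−0.2) × 0.25 × 0.5 = 0.0525
Highest score → defect.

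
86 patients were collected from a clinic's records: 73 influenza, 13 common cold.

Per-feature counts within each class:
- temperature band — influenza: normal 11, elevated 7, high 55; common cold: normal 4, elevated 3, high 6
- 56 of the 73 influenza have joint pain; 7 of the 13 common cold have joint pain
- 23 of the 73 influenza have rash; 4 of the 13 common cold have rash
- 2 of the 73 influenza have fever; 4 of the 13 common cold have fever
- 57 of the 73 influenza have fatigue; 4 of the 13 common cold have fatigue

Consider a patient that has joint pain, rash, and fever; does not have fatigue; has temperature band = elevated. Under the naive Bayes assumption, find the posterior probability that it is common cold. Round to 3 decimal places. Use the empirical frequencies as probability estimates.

influenza: (73/86) × (7/73) × (56/73) × (23/73) × (2/73) × (16/73) ≈ 0.000118134
common cold: (13/86) × (3/13) × (7/13) × (4/13) × (4/13) × (9/13) ≈ 0.00123115
P(common cold | x) = 0.00123115 / 0.001349284 ≈ 0.912

0.912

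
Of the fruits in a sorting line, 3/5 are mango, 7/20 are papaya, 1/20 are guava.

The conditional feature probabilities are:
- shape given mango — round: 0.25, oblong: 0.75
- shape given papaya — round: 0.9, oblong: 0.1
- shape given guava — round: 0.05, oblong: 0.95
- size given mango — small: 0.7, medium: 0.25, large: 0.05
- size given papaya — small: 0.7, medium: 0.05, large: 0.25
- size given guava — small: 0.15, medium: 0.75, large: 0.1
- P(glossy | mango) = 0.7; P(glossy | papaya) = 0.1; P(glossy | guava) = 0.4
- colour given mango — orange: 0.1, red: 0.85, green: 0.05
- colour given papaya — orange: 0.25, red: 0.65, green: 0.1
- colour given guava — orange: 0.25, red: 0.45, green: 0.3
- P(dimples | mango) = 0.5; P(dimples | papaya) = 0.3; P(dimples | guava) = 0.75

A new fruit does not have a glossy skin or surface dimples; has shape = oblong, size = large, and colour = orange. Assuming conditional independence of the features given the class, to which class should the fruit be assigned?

mango: 0.6 × 0.75 × 0.05 × (1−0.7) × 0.1 × (1−0.5) = 0.0003375
papaya: 0.35 × 0.1 × 0.25 × (1−0.1) × 0.25 × (1−0.3) = 0.001378125
guava: 0.05 × 0.95 × 0.1 × (1−0.4) × 0.25 × (1−0.75) = 0.000178125
Highest score → papaya.

papaya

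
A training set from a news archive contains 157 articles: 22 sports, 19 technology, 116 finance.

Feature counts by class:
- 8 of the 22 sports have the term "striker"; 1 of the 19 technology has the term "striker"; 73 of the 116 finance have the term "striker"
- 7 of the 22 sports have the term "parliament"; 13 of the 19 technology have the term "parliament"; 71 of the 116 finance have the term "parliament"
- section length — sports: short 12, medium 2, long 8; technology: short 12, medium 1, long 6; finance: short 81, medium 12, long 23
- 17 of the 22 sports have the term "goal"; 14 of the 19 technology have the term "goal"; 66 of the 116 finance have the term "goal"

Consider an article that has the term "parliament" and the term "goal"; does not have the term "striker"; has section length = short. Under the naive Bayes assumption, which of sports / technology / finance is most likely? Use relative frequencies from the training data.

finance

sports: (22/157) × (14/22) × (7/22) × (12/22) × (17/22) ≈ 0.0119588
technology: (19/157) × (18/19) × (13/19) × (12/19) × (14/19) ≈ 0.036506
finance: (116/157) × (43/116) × (71/116) × (81/116) × (66/116) ≈ 0.0666012
Highest score → finance.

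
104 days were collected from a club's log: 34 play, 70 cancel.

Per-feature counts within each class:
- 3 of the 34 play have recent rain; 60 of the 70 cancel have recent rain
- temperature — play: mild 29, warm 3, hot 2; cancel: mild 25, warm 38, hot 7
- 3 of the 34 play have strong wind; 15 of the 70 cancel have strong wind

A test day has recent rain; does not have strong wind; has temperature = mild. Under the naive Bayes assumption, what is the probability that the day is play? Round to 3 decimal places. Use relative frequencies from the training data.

play: (34/104) × (3/34) × (29/34) × (31/34) ≈ 0.0224331
cancel: (70/104) × (60/70) × (25/70) × (55/70) ≈ 0.161892
P(play | x) = 0.0224331 / 0.1843251 ≈ 0.122

0.122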